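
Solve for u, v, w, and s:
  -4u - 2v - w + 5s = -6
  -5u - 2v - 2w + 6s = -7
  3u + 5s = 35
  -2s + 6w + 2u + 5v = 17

u = 5, v = 3, w = 0, s = 4

Row-reduce the augmented matrix:
R1 ← R1 / (-4).
R2 ← R2 + 5·R1.
R3 ← R3 − 3·R1.
R4 ← R4 − 2·R1.
R2 ← R2 / (1/2).
R1 ← R1 − 1/2·R2.
R3 ← R3 + 3/2·R2.
R4 ← R4 − 4·R2.
R3 ← R3 / (-3).
R1 ← R1 − 1·R3.
R2 ← R2 + 3/2·R3.
R4 ← R4 − 23/2·R3.
R4 ← R4 / (199/6).
R1 ← R1 − 5/3·R4.
R2 ← R2 + 9/2·R4.
R3 ← R3 + 8/3·R4.
Reading off the reduced rows gives u = 5, v = 3, w = 0, s = 4.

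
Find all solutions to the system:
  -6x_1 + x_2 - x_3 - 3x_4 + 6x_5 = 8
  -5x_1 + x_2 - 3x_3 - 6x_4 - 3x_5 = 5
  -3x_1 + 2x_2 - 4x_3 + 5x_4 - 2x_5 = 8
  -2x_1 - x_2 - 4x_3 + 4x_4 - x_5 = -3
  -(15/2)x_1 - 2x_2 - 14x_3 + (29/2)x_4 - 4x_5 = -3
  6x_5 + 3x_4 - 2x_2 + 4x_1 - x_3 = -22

no solution

Row-reduce:
R1 ← R1 / (-6).
R2 ← R2 + 5·R1.
R3 ← R3 + 3·R1.
R4 ← R4 + 2·R1.
R5 ← R5 + 15/2·R1.
R6 ← R6 − 4·R1.
R2 ← R2 / (1/6).
R1 ← R1 + 1/6·R2.
R3 ← R3 − 3/2·R2.
R4 ← R4 + 4/3·R2.
R5 ← R5 + 13/4·R2.
R6 ← R6 + 4/3·R2.
R3 ← R3 / (16).
R1 ← R1 + 2·R3.
R2 ← R2 + 13·R3.
R4 ← R4 + 21·R3.
R5 ← R5 + 55·R3.
R6 ← R6 + 19·R3.
R4 ← R4 / (215/8).
R1 ← R1 − 7/4·R4.
R2 ← R2 − 79/8·R4.
R3 ← R3 − 19/8·R4.
R5 ← R5 − 645/8·R4.
R6 ← R6 − 145/8·R4.
Swap R5 and R6.
R5 ← R5 / (492/43).
R1 ← R1 + 171/86·R5.
R2 ← R2 + 54/43·R5.
R3 ← R3 − 201/86·R5.
R4 ← R4 − 67/86·R5.
Row 6 reduces to 0 = 2, a contradiction. The system is inconsistent.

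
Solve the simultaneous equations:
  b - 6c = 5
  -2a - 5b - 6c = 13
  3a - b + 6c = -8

a = -1, b = -1, c = -1

Row-reduce the augmented matrix:
Swap R1 and R2.
R1 ← R1 / (-2).
R3 ← R3 − 3·R1.
R1 ← R1 − 5/2·R2.
R3 ← R3 + 17/2·R2.
R3 ← R3 / (-54).
R1 ← R1 − 18·R3.
R2 ← R2 + 6·R3.
Reading off the reduced rows gives a = -1, b = -1, c = -1.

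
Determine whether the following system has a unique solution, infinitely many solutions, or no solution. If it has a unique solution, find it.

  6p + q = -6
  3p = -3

p = -1, q = 0

Row-reduce the augmented matrix:
R1 ← R1 / (6).
R2 ← R2 − 3·R1.
R2 ← R2 / (-1/2).
R1 ← R1 − 1/6·R2.
Reading off the reduced rows gives p = -1, q = 0.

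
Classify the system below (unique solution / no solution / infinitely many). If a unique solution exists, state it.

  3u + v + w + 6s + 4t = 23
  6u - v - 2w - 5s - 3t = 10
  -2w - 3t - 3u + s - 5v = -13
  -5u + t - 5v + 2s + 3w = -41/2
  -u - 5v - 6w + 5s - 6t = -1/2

u = 3, v = 1/2, w = -5/2, s = 1, t = 5/2

Row-reduce the augmented matrix:
R1 ← R1 / (3).
R2 ← R2 − 6·R1.
R3 ← R3 + 3·R1.
R4 ← R4 + 5·R1.
R5 ← R5 + 1·R1.
R2 ← R2 / (-3).
R1 ← R1 − 1/3·R2.
R3 ← R3 + 4·R2.
R4 ← R4 + 10/3·R2.
R5 ← R5 + 14/3·R2.
R3 ← R3 / (13/3).
R1 ← R1 + 1/9·R3.
R2 ← R2 − 4/3·R3.
R4 ← R4 − 82/9·R3.
R5 ← R5 − 5/9·R3.
R4 ← R4 / (-1228/39).
R1 ← R1 − 34/39·R4.
R2 ← R2 + 45/13·R4.
R3 ← R3 − 89/13·R4.
R5 ← R5 − 1156/39·R4.
R5 ← R5 / (-568/307).
R1 ← R1 − 93/614·R5.
R2 ← R2 − 345/1228·R5.
R3 ← R3 − 955/1228·R5.
R4 ← R4 − 509/1228·R5.
Reading off the reduced rows gives u = 3, v = 1/2, w = -5/2, s = 1, t = 5/2.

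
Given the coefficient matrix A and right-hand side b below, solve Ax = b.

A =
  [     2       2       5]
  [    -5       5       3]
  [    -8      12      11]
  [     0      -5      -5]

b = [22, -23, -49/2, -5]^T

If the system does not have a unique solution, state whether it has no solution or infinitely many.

no solution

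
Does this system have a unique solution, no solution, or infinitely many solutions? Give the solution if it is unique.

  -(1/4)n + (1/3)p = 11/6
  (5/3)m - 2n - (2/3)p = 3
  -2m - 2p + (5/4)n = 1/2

Row-reduce the augmented matrix:
Swap R1 and R2.
R1 ← R1 / (5/3).
R3 ← R3 + 2·R1.
R2 ← R2 / (-1/4).
R1 ← R1 + 6/5·R2.
R3 ← R3 + 23/20·R2.
R3 ← R3 / (-13/3).
R1 ← R1 + 2·R3.
R2 ← R2 + 4/3·R3.
Reading off the reduced rows gives m = -5, n = -6, p = 1.

m = -5, n = -6, p = 1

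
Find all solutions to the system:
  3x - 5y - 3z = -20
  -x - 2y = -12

Row-reduce:
R1 ← R1 / (3).
R2 ← R2 + 1·R1.
R2 ← R2 / (-11/3).
R1 ← R1 + 5/3·R2.
Rank is 2 with 3 unknowns, leaving z free.

infinitely many solutions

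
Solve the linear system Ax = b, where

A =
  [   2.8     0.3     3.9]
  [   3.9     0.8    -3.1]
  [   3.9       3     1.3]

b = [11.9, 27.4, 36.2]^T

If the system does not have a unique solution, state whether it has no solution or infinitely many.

Row-reduce the augmented matrix:
R1 ← R1 / (14/5).
R2 ← R2 − 39/10·R1.
R3 ← R3 − 39/10·R1.
R2 ← R2 / (107/280).
R1 ← R1 − 3/28·R2.
R3 ← R3 − 723/280·R2.
R3 ← R3 / (28633/535).
R1 ← R1 − 405/107·R3.
R2 ← R2 + 2389/107·R3.
Reading off the reduced rows gives x_1 = 5, x_2 = 6, x_3 = -1.

x_1 = 5, x_2 = 6, x_3 = -1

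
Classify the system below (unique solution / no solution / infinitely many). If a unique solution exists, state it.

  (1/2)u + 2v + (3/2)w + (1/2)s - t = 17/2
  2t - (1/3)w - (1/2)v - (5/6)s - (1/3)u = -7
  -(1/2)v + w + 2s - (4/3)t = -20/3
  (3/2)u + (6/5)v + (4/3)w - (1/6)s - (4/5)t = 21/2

infinitely many solutions

Row-reduce:
R1 ← R1 / (1/2).
R2 ← R2 + 1/3·R1.
R4 ← R4 − 3/2·R1.
R2 ← R2 / (5/6).
R1 ← R1 − 4·R2.
R3 ← R3 + 1/2·R2.
R4 ← R4 + 24/5·R2.
R3 ← R3 / (7/5).
R1 ← R1 + 1/5·R3.
R2 ← R2 − 4/5·R3.
R4 ← R4 − 101/150·R3.
R4 ← R4 / (-751/140).
R1 ← R1 − 51/14·R4.
R2 ← R2 + 11/7·R4.
R3 ← R3 − 17/14·R4.
Rank is 4 with 5 unknowns, leaving t free.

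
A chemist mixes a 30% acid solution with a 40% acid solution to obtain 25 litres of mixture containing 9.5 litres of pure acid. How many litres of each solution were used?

litres of solution A: 5, litres of solution B: 20

Let a = litres of solution A, b = litres of solution B.
  b + a = 25
  (2/5)b + (3/10)a = 19/2
Row-reduce the augmented matrix:
R2 ← R2 − 3/10·R1.
R2 ← R2 / (1/10).
R1 ← R1 − 1·R2.
Reading off the reduced rows gives a = 5, b = 20.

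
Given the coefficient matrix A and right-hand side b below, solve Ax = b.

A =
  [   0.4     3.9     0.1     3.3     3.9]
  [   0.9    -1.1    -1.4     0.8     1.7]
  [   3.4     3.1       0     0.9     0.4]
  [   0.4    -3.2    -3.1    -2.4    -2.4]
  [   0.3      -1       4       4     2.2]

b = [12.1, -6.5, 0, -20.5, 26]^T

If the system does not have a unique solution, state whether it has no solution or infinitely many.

Row-reduce the augmented matrix:
R1 ← R1 / (2/5).
R2 ← R2 − 9/10·R1.
R3 ← R3 − 17/5·R1.
R4 ← R4 − 2/5·R1.
R5 ← R5 − 3/10·R1.
R2 ← R2 / (-79/8).
R1 ← R1 − 39/4·R2.
R3 ← R3 + 601/20·R2.
R4 ← R4 + 71/10·R2.
R5 ← R5 + 157/40·R2.
R3 ← R3 / (647/158).
R1 ← R1 + 107/79·R3.
R2 ← R2 − 13/79·R3.
R4 ← R4 + 321/158·R3.
R5 ← R5 − 3611/790·R3.
R4 ← R4 / (-14249/3235).
R1 ← R1 + 1951/3235·R4.
R2 ← R2 − 3079/3235·R4.
R3 ← R3 + 5522/3235·R4.
R5 ← R5 − 386923/32350·R4.
R5 ← R5 / (-27066749/7124500).
R1 ← R1 + 13087/712450·R5.
R2 ← R2 + 212107/712450·R5.
R3 ← R3 + 40102/356225·R5.
R4 ← R4 − 43867/28498·R5.
Reading off the reduced rows gives x_1 = -2, x_2 = 1, x_3 = 3, x_4 = 5, x_5 = -2.

x_1 = -2, x_2 = 1, x_3 = 3, x_4 = 5, x_5 = -2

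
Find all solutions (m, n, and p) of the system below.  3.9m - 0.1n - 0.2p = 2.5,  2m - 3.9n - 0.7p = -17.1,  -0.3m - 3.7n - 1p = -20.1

m = 1, n = 4, p = 5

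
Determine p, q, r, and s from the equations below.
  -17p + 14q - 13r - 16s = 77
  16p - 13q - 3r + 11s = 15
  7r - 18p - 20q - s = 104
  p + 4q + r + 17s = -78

p = -2, q = -5, r = -5, s = -3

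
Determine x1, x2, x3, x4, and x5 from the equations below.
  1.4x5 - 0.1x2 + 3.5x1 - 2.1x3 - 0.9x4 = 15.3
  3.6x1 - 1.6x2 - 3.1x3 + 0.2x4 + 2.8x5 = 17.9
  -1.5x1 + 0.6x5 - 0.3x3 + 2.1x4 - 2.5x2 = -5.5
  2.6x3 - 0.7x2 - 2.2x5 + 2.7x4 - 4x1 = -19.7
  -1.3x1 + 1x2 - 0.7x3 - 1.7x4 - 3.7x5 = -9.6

x1 = 3, x2 = 1, x3 = -1, x4 = 0, x5 = 2

Row-reduce the augmented matrix:
R1 ← R1 / (7/2).
R2 ← R2 − 18/5·R1.
R3 ← R3 + 3/2·R1.
R4 ← R4 + 4·R1.
R5 ← R5 + 13/10·R1.
R2 ← R2 / (-262/175).
R1 ← R1 + 1/35·R2.
R3 ← R3 + 89/35·R2.
R4 ← R4 + 57/70·R2.
R5 ← R5 − 337/350·R2.
R3 ← R3 / (1039/2620).
R1 ← R1 + 305/524·R3.
R2 ← R2 − 329/524·R3.
R4 ← R4 − 3727/5240·R3.
R5 ← R5 + 10923/5240·R3.
R4 ← R4 / (14689/10390).
R1 ← R1 + 591/1039·R4.
R2 ← R2 + 456/1039·R4.
R3 ← R3 + 518/1039·R4.
R5 ← R5 + 12206/5195·R4.
R5 ← R5 / (-1036709/146890).
R1 ← R1 + 14588/14689·R5.
R2 ← R2 − 15438/14689·R5.
R3 ← R3 + 1020/397·R5.
R4 ← R4 − 6764/14689·R5.
Reading off the reduced rows gives x1 = 3, x2 = 1, x3 = -1, x4 = 0, x5 = 2.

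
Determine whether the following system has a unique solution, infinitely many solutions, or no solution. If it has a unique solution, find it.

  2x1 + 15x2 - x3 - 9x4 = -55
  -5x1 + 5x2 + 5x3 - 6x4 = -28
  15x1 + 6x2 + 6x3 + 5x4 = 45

infinitely many solutions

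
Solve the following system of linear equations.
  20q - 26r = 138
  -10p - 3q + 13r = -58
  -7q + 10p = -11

Row-reduce:
Swap R1 and R2.
R1 ← R1 / (-10).
R3 ← R3 − 10·R1.
R2 ← R2 / (20).
R1 ← R1 − 3/10·R2.
R3 ← R3 + 10·R2.
Rank is 2 with 3 unknowns, leaving r free.

infinitely many solutions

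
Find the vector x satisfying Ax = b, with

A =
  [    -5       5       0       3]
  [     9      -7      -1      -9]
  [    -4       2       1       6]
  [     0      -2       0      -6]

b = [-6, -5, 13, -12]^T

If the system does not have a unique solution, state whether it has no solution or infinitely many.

Row-reduce:
R1 ← R1 / (-5).
R2 ← R2 − 9·R1.
R3 ← R3 + 4·R1.
R2 ← R2 / (2).
R1 ← R1 + 1·R2.
R3 ← R3 + 2·R2.
R4 ← R4 + 2·R2.
Swap R3 and R4.
R3 ← R3 / (-1).
R1 ← R1 + 1/2·R3.
R2 ← R2 + 1/2·R3.
Row 4 reduces to 0 = 2, a contradiction. The system is inconsistent.

no solution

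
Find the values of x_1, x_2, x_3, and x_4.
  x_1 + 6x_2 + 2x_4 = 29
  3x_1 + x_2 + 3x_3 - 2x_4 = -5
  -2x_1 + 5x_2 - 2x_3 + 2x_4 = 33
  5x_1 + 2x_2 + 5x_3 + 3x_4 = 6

Row-reduce the augmented matrix:
R2 ← R2 − 3·R1.
R3 ← R3 + 2·R1.
R4 ← R4 − 5·R1.
R2 ← R2 / (-17).
R1 ← R1 − 6·R2.
R3 ← R3 − 17·R2.
R4 ← R4 + 28·R2.
R1 ← R1 − 18/17·R3.
R2 ← R2 + 3/17·R3.
R4 ← R4 − 1/17·R3.
R4 ← R4 / (107/17).
R1 ← R1 − 22/17·R4.
R2 ← R2 − 2/17·R4.
R3 ← R3 + 2·R4.
Reading off the reduced rows gives x_1 = -5, x_2 = 5, x_3 = 3, x_4 = 2.

x_1 = -5, x_2 = 5, x_3 = 3, x_4 = 2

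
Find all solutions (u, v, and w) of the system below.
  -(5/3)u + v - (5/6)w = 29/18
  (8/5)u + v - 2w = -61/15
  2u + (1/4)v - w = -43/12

Row-reduce the augmented matrix:
R1 ← R1 / (-5/3).
R2 ← R2 − 8/5·R1.
R3 ← R3 − 2·R1.
R2 ← R2 / (49/25).
R1 ← R1 + 3/5·R2.
R3 ← R3 − 29/20·R2.
R3 ← R3 / (1/14).
R1 ← R1 + 5/14·R3.
R2 ← R2 + 10/7·R3.
Reading off the reduced rows gives u = -2/3, v = 3, w = 3.

u = -2/3, v = 3, w = 3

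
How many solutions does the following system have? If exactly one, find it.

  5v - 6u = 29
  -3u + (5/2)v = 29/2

infinitely many solutions

Row-reduce:
R1 ← R1 / (-6).
R2 ← R2 + 3·R1.
Rank is 1 with 2 unknowns, leaving v free.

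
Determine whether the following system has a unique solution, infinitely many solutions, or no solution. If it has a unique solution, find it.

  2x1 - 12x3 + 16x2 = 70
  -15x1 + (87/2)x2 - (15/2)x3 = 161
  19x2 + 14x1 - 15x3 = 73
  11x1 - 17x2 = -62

no solution

Row-reduce:
R1 ← R1 / (2).
R2 ← R2 + 15·R1.
R3 ← R3 − 14·R1.
R4 ← R4 − 11·R1.
R2 ← R2 / (327/2).
R1 ← R1 − 8·R2.
R3 ← R3 + 93·R2.
R4 ← R4 + 105·R2.
R3 ← R3 / (1476/109).
R1 ← R1 + 134/109·R3.
R2 ← R2 + 65/109·R3.
R4 ← R4 − 369/109·R3.
Row 4 reduces to 0 = 1/4, a contradiction. The system is inconsistent.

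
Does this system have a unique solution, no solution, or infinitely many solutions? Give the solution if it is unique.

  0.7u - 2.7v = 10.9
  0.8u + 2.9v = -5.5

Row-reduce the augmented matrix:
R1 ← R1 / (7/10).
R2 ← R2 − 4/5·R1.
R2 ← R2 / (419/70).
R1 ← R1 + 27/7·R2.
Reading off the reduced rows gives u = 4, v = -3.

u = 4, v = -3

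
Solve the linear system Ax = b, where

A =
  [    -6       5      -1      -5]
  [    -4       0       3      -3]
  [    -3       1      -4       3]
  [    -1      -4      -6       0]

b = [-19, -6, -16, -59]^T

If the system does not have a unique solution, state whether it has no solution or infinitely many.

x_1 = 3, x_2 = 5, x_3 = 6, x_4 = 4

Row-reduce the augmented matrix:
R1 ← R1 / (-6).
R2 ← R2 + 4·R1.
R3 ← R3 + 3·R1.
R4 ← R4 + 1·R1.
R2 ← R2 / (-10/3).
R1 ← R1 + 5/6·R2.
R3 ← R3 + 3/2·R2.
R4 ← R4 + 29/6·R2.
R3 ← R3 / (-103/20).
R1 ← R1 + 3/4·R3.
R2 ← R2 + 11/10·R3.
R4 ← R4 + 223/20·R3.
R4 ← R4 / (-1157/103).
R1 ← R1 + 3/103·R4.
R2 ← R2 + 128/103·R4.
R3 ← R3 + 107/103·R4.
Reading off the reduced rows gives x_1 = 3, x_2 = 5, x_3 = 6, x_4 = 4.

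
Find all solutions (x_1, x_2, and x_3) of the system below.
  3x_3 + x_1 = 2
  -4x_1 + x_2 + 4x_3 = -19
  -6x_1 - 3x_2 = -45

x_1 = 5, x_2 = 5, x_3 = -1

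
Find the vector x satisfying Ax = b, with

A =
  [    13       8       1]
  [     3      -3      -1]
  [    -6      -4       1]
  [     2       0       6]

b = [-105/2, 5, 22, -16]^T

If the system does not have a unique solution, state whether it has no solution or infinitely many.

no solution

Row-reduce:
R1 ← R1 / (13).
R2 ← R2 − 3·R1.
R3 ← R3 + 6·R1.
R4 ← R4 − 2·R1.
R2 ← R2 / (-63/13).
R1 ← R1 − 8/13·R2.
R3 ← R3 + 4/13·R2.
R4 ← R4 + 16/13·R2.
R3 ← R3 / (97/63).
R1 ← R1 + 5/63·R3.
R2 ← R2 − 16/63·R3.
R4 ← R4 − 388/63·R3.
Row 4 reduces to 0 = 1, a contradiction. The system is inconsistent.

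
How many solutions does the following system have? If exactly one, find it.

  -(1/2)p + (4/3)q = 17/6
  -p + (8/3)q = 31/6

no solution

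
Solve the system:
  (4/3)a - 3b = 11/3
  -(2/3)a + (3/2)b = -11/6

infinitely many solutions

Row-reduce:
R1 ← R1 / (4/3).
R2 ← R2 + 2/3·R1.
Rank is 1 with 2 unknowns, leaving b free.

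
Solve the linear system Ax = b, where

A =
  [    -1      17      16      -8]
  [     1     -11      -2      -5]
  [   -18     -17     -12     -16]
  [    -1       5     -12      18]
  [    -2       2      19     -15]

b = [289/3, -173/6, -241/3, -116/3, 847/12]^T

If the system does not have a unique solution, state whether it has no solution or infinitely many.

x_1 = 1, x_2 = 8/3, x_3 = 11/4, x_4 = -1

Row-reduce the augmented matrix:
R1 ← R1 / (-1).
R2 ← R2 − 1·R1.
R3 ← R3 + 18·R1.
R4 ← R4 + 1·R1.
R5 ← R5 + 2·R1.
R2 ← R2 / (6).
R1 ← R1 + 17·R2.
R3 ← R3 + 323·R2.
R4 ← R4 + 12·R2.
R5 ← R5 + 32·R2.
R3 ← R3 / (1361/3).
R1 ← R1 − 71/3·R3.
R2 ← R2 − 7/3·R3.
R5 ← R5 − 185/3·R3.
Swap R4 and R5.
R4 ← R4 / (25575/2722).
R1 ← R1 − 1358/1361·R4.
R2 ← R2 − 1054/1361·R4.
R3 ← R3 + 3431/2722·R4.
R5 reduces to 0 = 0, so the extra equation is consistent.
Reading off the reduced rows gives x_1 = 1, x_2 = 8/3, x_3 = 11/4, x_4 = -1.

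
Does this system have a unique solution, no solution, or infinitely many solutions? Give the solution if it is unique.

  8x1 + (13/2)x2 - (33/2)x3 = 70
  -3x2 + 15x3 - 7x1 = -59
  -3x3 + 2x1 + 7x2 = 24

no solution

Row-reduce:
R1 ← R1 / (8).
R2 ← R2 + 7·R1.
R3 ← R3 − 2·R1.
R2 ← R2 / (43/16).
R1 ← R1 − 13/16·R2.
R3 ← R3 − 43/8·R2.
Row 3 reduces to 0 = 2, a contradiction. The system is inconsistent.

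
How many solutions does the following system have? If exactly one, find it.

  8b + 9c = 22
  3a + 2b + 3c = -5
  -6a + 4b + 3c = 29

Row-reduce:
Swap R1 and R2.
R1 ← R1 / (3).
R3 ← R3 + 6·R1.
R2 ← R2 / (8).
R1 ← R1 − 2/3·R2.
R3 ← R3 − 8·R2.
Row 3 reduces to 0 = -3, a contradiction. The system is inconsistent.

no solution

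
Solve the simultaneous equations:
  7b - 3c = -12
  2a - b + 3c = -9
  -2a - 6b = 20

Row-reduce:
Swap R1 and R2.
R1 ← R1 / (2).
R3 ← R3 + 2·R1.
R2 ← R2 / (7).
R1 ← R1 + 1/2·R2.
R3 ← R3 + 7·R2.
Row 3 reduces to 0 = -1, a contradiction. The system is inconsistent.

no solution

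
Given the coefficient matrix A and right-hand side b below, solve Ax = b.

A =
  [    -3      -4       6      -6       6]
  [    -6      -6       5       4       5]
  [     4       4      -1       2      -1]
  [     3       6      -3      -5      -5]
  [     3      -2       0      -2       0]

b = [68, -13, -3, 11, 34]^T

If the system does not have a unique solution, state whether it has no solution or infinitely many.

x_1 = 6, x_2 = -2, x_3 = 5, x_4 = -6, x_5 = 2

Row-reduce the augmented matrix:
R1 ← R1 / (-3).
R2 ← R2 + 6·R1.
R3 ← R3 − 4·R1.
R4 ← R4 − 3·R1.
R5 ← R5 − 3·R1.
R2 ← R2 / (2).
R1 ← R1 − 4/3·R2.
R3 ← R3 + 4/3·R2.
R4 ← R4 − 2·R2.
R5 ← R5 + 6·R2.
R3 ← R3 / (7/3).
R1 ← R1 − 8/3·R3.
R2 ← R2 + 7/2·R3.
R4 ← R4 − 10·R3.
R5 ← R5 + 15·R3.
R4 ← R4 / (-47).
R1 ← R1 + 14·R4.
R2 ← R2 − 15·R4.
R3 ← R3 − 2·R4.
R5 ← R5 − 70·R4.
R5 ← R5 / (-140/47).
R1 ← R1 − 28/47·R5.
R2 ← R2 + 30/47·R5.
R3 ← R3 − 43/47·R5.
R4 ← R4 − 2/47·R5.
Reading off the reduced rows gives x_1 = 6, x_2 = -2, x_3 = 5, x_4 = -6, x_5 = 2.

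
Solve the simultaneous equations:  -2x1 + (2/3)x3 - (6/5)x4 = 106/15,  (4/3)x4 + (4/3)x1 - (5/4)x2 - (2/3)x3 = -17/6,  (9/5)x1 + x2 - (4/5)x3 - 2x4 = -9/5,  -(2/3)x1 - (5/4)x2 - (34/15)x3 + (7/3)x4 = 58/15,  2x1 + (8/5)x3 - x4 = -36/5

Row-reduce:
R1 ← R1 / (-2).
R2 ← R2 − 4/3·R1.
R3 ← R3 − 9/5·R1.
R4 ← R4 + 2/3·R1.
R5 ← R5 − 2·R1.
R2 ← R2 / (-5/4).
R3 ← R3 − 1·R2.
R4 ← R4 + 5/4·R2.
R3 ← R3 / (-17/45).
R1 ← R1 + 1/3·R3.
R2 ← R2 − 8/45·R3.
R4 ← R4 + 34/15·R3.
R5 ← R5 − 34/15·R3.
R4 ← R4 / (453/25).
R1 ← R1 − 50/17·R4.
R2 ← R2 + 712/425·R4.
R3 ← R3 − 597/85·R4.
R5 ← R5 + 453/25·R4.
Row 5 reduces to 0 = -1/2, a contradiction. The system is inconsistent.

no solution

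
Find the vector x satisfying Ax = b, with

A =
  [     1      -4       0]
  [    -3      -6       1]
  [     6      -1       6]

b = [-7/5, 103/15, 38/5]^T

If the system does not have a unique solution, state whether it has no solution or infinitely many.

Row-reduce the augmented matrix:
R2 ← R2 + 3·R1.
R3 ← R3 − 6·R1.
R2 ← R2 / (-18).
R1 ← R1 + 4·R2.
R3 ← R3 − 23·R2.
R3 ← R3 / (131/18).
R1 ← R1 + 2/9·R3.
R2 ← R2 + 1/18·R3.
Reading off the reduced rows gives x_1 = -7/5, x_2 = 0, x_3 = 8/3.

x_1 = -7/5, x_2 = 0, x_3 = 8/3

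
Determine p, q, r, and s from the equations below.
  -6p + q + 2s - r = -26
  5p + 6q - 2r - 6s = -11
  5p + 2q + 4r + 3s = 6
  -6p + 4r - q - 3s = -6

p = 3, q = -5, r = 1, s = -1

Row-reduce the augmented matrix:
R1 ← R1 / (-6).
R2 ← R2 − 5·R1.
R3 ← R3 − 5·R1.
R4 ← R4 + 6·R1.
R2 ← R2 / (41/6).
R1 ← R1 + 1/6·R2.
R3 ← R3 − 17/6·R2.
R4 ← R4 + 2·R2.
R3 ← R3 / (178/41).
R1 ← R1 − 4/41·R3.
R2 ← R2 + 17/41·R3.
R4 ← R4 − 171/41·R3.
R4 ← R4 / (-2221/178).
R1 ← R1 + 52/89·R4.
R2 ← R2 + 3/178·R4.
R3 ← R3 − 265/178·R4.
Reading off the reduced rows gives p = 3, q = -5, r = 1, s = -1.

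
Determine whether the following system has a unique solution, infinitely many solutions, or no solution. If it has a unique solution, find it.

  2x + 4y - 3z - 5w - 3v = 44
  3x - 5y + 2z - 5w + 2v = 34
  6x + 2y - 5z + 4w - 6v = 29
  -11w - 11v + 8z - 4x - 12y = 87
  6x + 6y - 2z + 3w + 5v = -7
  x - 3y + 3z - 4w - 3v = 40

Row-reduce the augmented matrix:
R1 ← R1 / (2).
R2 ← R2 − 3·R1.
R3 ← R3 − 6·R1.
R4 ← R4 + 4·R1.
R5 ← R5 − 6·R1.
R6 ← R6 − 1·R1.
R2 ← R2 / (-11).
R1 ← R1 − 2·R2.
R3 ← R3 + 10·R2.
R4 ← R4 + 4·R2.
R5 ← R5 + 6·R2.
R6 ← R6 + 5·R2.
R3 ← R3 / (-21/11).
R1 ← R1 + 7/22·R3.
R2 ← R2 + 13/22·R3.
R4 ← R4 + 4/11·R3.
R5 ← R5 − 38/11·R3.
R6 ← R6 − 17/11·R3.
R4 ← R4 / (-527/21).
R1 ← R1 + 29/6·R4.
R2 ← R2 + 227/42·R4.
R3 ← R3 + 184/21·R4.
R5 ← R5 − 985/21·R4.
R6 ← R6 − 229/21·R4.
R5 ← R5 / (-15792/527).
R1 ← R1 − 1997/527·R5.
R2 ← R2 − 2298/527·R5.
R3 ← R3 − 4264/527·R5.
R4 ← R4 − 395/527·R5.
R6 ← R6 + 7896/527·R5.
R6 reduces to 0 = 0, so the extra equation is consistent.
Reading off the reduced rows gives x = 5, y = 0, z = 1, w = -5, v = -4.

x = 5, y = 0, z = 1, w = -5, v = -4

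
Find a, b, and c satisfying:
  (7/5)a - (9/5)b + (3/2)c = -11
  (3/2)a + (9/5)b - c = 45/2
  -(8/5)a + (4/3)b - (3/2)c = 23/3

Row-reduce the augmented matrix:
R1 ← R1 / (7/5).
R2 ← R2 − 3/2·R1.
R3 ← R3 + 8/5·R1.
R2 ← R2 / (261/70).
R1 ← R1 + 9/7·R2.
R3 ← R3 + 76/105·R2.
R3 ← R3 / (-457/1566).
R1 ← R1 − 5/29·R3.
R2 ← R2 + 365/522·R3.
Reading off the reduced rows gives a = 5, b = 5, c = -6.

a = 5, b = 5, c = -6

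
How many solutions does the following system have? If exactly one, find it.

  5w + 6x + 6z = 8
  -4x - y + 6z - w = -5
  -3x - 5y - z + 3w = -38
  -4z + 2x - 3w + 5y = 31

x = 2, y = 5, z = 1, w = -2

Row-reduce the augmented matrix:
R1 ← R1 / (6).
R2 ← R2 + 4·R1.
R3 ← R3 + 3·R1.
R4 ← R4 − 2·R1.
R2 ← R2 / (-1).
R3 ← R3 + 5·R2.
R4 ← R4 − 5·R2.
R3 ← R3 / (-48).
R1 ← R1 − 1·R3.
R2 ← R2 + 10·R3.
R4 ← R4 − 44·R3.
R4 ← R4 / (97/72).
R1 ← R1 − 203/288·R4.
R2 ← R2 + 151/144·R4.
R3 ← R3 − 37/288·R4.
Reading off the reduced rows gives x = 2, y = 5, z = 1, w = -2.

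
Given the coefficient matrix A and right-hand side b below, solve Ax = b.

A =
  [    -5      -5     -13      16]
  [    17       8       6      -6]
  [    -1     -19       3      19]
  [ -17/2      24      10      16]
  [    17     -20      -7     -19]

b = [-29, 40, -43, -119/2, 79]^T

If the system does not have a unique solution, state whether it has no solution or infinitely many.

no solution

Row-reduce:
R1 ← R1 / (-5).
R2 ← R2 − 17·R1.
R3 ← R3 + 1·R1.
R4 ← R4 + 17/2·R1.
R5 ← R5 − 17·R1.
R2 ← R2 / (-9).
R1 ← R1 − 1·R2.
R3 ← R3 + 18·R2.
R4 ← R4 − 65/2·R2.
R5 ← R5 + 37·R2.
R3 ← R3 / (82).
R1 ← R1 + 74/45·R3.
R2 ← R2 − 191/45·R3.
R4 ← R4 + 4763/45·R3.
R5 ← R5 − 4763/45·R3.
R4 ← R4 / (217799/3690).
R1 ← R1 − 1021/1845·R4.
R2 ← R2 + 4373/3690·R4.
R3 ← R3 + 81/82·R4.
R5 ← R5 + 217799/3690·R4.
Row 5 reduces to 0 = -1/2, a contradiction. The system is inconsistent.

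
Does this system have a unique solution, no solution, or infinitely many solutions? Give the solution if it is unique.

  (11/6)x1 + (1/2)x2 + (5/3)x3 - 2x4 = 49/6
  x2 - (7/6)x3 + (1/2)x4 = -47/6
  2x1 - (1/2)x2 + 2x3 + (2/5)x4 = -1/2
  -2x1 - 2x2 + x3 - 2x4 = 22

x1 = -2, x2 = -3, x3 = 2, x4 = -5

Row-reduce the augmented matrix:
R1 ← R1 / (11/6).
R3 ← R3 − 2·R1.
R4 ← R4 + 2·R1.
R1 ← R1 − 3/11·R2.
R3 ← R3 + 23/22·R2.
R4 ← R4 + 16/11·R2.
R3 ← R3 / (-137/132).
R1 ← R1 − 27/22·R3.
R2 ← R2 + 7/6·R3.
R4 ← R4 − 37/33·R3.
R4 ← R4 / (-69/685).
R1 ← R1 − 1674/685·R4.
R2 ← R2 + 2048/685·R4.
R3 ← R3 + 2049/685·R4.
Reading off the reduced rows gives x1 = -2, x2 = -3, x3 = 2, x4 = -5.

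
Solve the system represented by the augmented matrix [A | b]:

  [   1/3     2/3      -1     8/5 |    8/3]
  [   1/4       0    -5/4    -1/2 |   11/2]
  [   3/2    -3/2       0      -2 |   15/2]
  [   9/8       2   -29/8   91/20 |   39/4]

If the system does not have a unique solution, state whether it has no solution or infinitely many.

no solution

Row-reduce:
R1 ← R1 / (1/3).
R2 ← R2 − 1/4·R1.
R3 ← R3 − 3/2·R1.
R4 ← R4 − 9/8·R1.
R2 ← R2 / (-1/2).
R1 ← R1 − 2·R2.
R3 ← R3 + 9/2·R2.
R4 ← R4 + 1/4·R2.
R3 ← R3 / (9).
R1 ← R1 + 5·R3.
R2 ← R2 − 1·R3.
Row 4 reduces to 0 = -1, a contradiction. The system is inconsistent.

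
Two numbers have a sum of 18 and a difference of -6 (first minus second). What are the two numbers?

Let x = first number, y = second number.
  x + y = 18
  x - y = -6
From equation 1: x = 18 − y.
Substitute into equation 2 and solve: y = 12.
Then x = 6.

first number: 6, second number: 12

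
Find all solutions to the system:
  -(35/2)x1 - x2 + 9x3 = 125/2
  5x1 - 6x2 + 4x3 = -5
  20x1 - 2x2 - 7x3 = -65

infinitely many solutions

Row-reduce:
R1 ← R1 / (-35/2).
R2 ← R2 − 5·R1.
R3 ← R3 − 20·R1.
R2 ← R2 / (-44/7).
R1 ← R1 − 2/35·R2.
R3 ← R3 + 22/7·R2.
Rank is 2 with 3 unknowns, leaving x3 free.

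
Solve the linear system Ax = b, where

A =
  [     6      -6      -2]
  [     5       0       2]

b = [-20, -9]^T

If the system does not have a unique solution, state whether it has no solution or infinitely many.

Row-reduce:
R1 ← R1 / (6).
R2 ← R2 − 5·R1.
R2 ← R2 / (5).
R1 ← R1 + 1·R2.
Rank is 2 with 3 unknowns, leaving x_3 free.

infinitely many solutions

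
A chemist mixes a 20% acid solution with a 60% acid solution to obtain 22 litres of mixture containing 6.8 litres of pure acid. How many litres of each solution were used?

Let a = litres of solution A, b = litres of solution B.
  a + b = 22
  (1/5)a + (3/5)b = 34/5
Row-reduce the augmented matrix:
R2 ← R2 − 1/5·R1.
R2 ← R2 / (2/5).
R1 ← R1 − 1·R2.
Reading off the reduced rows gives a = 16, b = 6.

litres of solution A: 16, litres of solution B: 6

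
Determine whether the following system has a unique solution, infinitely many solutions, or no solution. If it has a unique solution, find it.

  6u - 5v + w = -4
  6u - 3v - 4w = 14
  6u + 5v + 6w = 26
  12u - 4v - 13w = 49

no solution

Row-reduce:
R1 ← R1 / (6).
R2 ← R2 − 6·R1.
R3 ← R3 − 6·R1.
R4 ← R4 − 12·R1.
R2 ← R2 / (2).
R1 ← R1 + 5/6·R2.
R3 ← R3 − 10·R2.
R4 ← R4 − 6·R2.
R3 ← R3 / (30).
R1 ← R1 + 23/12·R3.
R2 ← R2 + 5/2·R3.
Row 4 reduces to 0 = 3, a contradiction. The system is inconsistent.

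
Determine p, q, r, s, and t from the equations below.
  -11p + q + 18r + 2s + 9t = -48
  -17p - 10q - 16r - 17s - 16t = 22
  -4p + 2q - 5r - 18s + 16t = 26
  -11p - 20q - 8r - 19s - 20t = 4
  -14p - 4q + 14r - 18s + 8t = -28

p = 1, q = 1, r = -2, s = -1, t = 0

Row-reduce the augmented matrix:
R1 ← R1 / (-11).
R2 ← R2 + 17·R1.
R3 ← R3 + 4·R1.
R4 ← R4 + 11·R1.
R5 ← R5 + 14·R1.
R2 ← R2 / (-127/11).
R1 ← R1 + 1/11·R2.
R3 ← R3 − 18/11·R2.
R4 ← R4 + 21·R2.
R5 ← R5 + 58/11·R2.
R3 ← R3 / (-2255/127).
R1 ← R1 + 164/127·R3.
R2 ← R2 − 482/127·R3.
R4 ← R4 − 6820/127·R3.
R5 ← R5 − 1410/127·R3.
R4 ← R4 / (-2038/41).
R1 ← R1 − 17/11·R4.
R2 ← R2 + 1295/451·R4.
R3 ← R3 − 548/451·R4.
R5 ← R5 + 11212/451·R4.
R5 ← R5 / (-112440/11209).
R1 ← R1 − 21741/56045·R5.
R2 ← R2 − 81522/56045·R5.
R3 ← R3 − 43178/56045·R5.
R4 ← R4 + 1047/1019·R5.
Reading off the reduced rows gives p = 1, q = 1, r = -2, s = -1, t = 0.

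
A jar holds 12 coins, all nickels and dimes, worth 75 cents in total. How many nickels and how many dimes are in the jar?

nickels: 9, dimes: 3

Let n = nickels, d = dimes.
  n + d = 12
  5n + 10d = 75
From equation 1: n = 12 − d.
Substitute into equation 2 and solve: d = 3.
Then n = 9.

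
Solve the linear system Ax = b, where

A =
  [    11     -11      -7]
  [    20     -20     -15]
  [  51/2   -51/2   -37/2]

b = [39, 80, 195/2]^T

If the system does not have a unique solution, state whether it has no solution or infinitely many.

no solution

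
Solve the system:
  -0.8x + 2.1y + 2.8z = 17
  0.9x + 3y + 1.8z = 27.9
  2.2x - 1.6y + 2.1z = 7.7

x = 5, y = 6, z = 3

Row-reduce the augmented matrix:
R1 ← R1 / (-4/5).
R2 ← R2 − 9/10·R1.
R3 ← R3 − 11/5·R1.
R2 ← R2 / (429/80).
R1 ← R1 + 21/8·R2.
R3 ← R3 − 167/40·R2.
R3 ← R3 / (773/130).
R1 ← R1 + 14/13·R3.
R2 ← R2 − 12/13·R3.
Reading off the reduced rows gives x = 5, y = 6, z = 3.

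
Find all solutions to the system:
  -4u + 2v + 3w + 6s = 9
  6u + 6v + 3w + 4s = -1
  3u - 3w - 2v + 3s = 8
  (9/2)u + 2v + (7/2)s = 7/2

infinitely many solutions

Row-reduce:
R1 ← R1 / (-4).
R2 ← R2 − 6·R1.
R3 ← R3 − 3·R1.
R4 ← R4 − 9/2·R1.
R2 ← R2 / (9).
R1 ← R1 + 1/2·R2.
R3 ← R3 + 1/2·R2.
R4 ← R4 − 17/4·R2.
R3 ← R3 / (-1/3).
R1 ← R1 + 1/3·R3.
R2 ← R2 − 5/6·R3.
R4 ← R4 + 1/6·R3.
Rank is 3 with 4 unknowns, leaving s free.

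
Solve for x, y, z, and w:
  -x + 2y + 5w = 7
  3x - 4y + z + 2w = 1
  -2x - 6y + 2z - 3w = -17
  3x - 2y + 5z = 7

x = 2, y = 2, z = 1, w = 1

Row-reduce the augmented matrix:
R1 ← R1 / (-1).
R2 ← R2 − 3·R1.
R3 ← R3 + 2·R1.
R4 ← R4 − 3·R1.
R2 ← R2 / (2).
R1 ← R1 + 2·R2.
R3 ← R3 + 10·R2.
R4 ← R4 − 4·R2.
R3 ← R3 / (7).
R1 ← R1 − 1·R3.
R2 ← R2 − 1/2·R3.
R4 ← R4 − 3·R3.
R4 ← R4 / (-349/7).
R1 ← R1 − 12/7·R4.
R2 ← R2 − 47/14·R4.
R3 ← R3 − 72/7·R4.
Reading off the reduced rows gives x = 2, y = 2, z = 1, w = 1.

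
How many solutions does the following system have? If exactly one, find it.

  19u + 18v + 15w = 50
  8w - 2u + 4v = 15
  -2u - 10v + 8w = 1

u = 1/2, v = 1, w = 3/2

Row-reduce the augmented matrix:
R1 ← R1 / (19).
R2 ← R2 + 2·R1.
R3 ← R3 + 2·R1.
R2 ← R2 / (112/19).
R1 ← R1 − 18/19·R2.
R3 ← R3 + 154/19·R2.
R3 ← R3 / (91/4).
R1 ← R1 + 3/4·R3.
R2 ← R2 − 13/8·R3.
Reading off the reduced rows gives u = 1/2, v = 1, w = 3/2.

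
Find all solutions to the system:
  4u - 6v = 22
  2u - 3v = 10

no solution

Row-reduce:
R1 ← R1 / (4).
R2 ← R2 − 2·R1.
Row 2 reduces to 0 = -1, a contradiction. The system is inconsistent.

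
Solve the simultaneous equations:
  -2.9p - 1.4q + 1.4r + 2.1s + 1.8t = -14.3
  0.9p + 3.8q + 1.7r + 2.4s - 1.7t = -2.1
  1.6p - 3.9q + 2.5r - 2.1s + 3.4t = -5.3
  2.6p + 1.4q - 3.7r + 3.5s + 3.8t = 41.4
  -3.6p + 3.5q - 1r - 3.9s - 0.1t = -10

p = 4, q = 1, r = -5, s = 1, t = 2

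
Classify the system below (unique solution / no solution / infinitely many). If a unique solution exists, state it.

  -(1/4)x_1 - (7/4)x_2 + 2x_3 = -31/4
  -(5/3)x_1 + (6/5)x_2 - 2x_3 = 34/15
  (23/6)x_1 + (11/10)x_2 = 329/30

infinitely many solutions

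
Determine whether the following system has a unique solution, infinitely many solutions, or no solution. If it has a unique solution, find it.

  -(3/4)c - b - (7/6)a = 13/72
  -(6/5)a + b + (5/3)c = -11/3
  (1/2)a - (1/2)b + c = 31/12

a = 5/3, b = -5/2, c = 1/2

Row-reduce the augmented matrix:
R1 ← R1 / (-7/6).
R2 ← R2 + 6/5·R1.
R3 ← R3 − 1/2·R1.
R2 ← R2 / (71/35).
R1 ← R1 − 6/7·R2.
R3 ← R3 + 13/14·R2.
R3 ← R3 / (1529/852).
R1 ← R1 + 55/142·R3.
R2 ← R2 − 256/213·R3.
Reading off the reduced rows gives a = 5/3, b = -5/2, c = 1/2.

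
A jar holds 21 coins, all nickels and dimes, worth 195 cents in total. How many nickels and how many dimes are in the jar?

Let n = nickels, d = dimes.
  d + n = 21
  5n + 10d = 195
From equation 1: n = 21 − d.
Substitute into equation 2 and solve: d = 18.
Then n = 3.

nickels: 3, dimes: 18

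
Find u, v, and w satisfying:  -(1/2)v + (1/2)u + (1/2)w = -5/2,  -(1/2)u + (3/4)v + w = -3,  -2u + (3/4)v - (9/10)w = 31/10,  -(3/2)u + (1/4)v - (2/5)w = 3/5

u = 1, v = 2, w = -4

Row-reduce the augmented matrix:
R1 ← R1 / (1/2).
R2 ← R2 + 1/2·R1.
R3 ← R3 + 2·R1.
R4 ← R4 + 3/2·R1.
R2 ← R2 / (1/4).
R1 ← R1 + 1·R2.
R3 ← R3 + 5/4·R2.
R4 ← R4 + 5/4·R2.
R3 ← R3 / (43/5).
R1 ← R1 − 7·R3.
R2 ← R2 − 6·R3.
R4 ← R4 − 43/5·R3.
R4 reduces to 0 = 0, so the extra equation is consistent.
Reading off the reduced rows gives u = 1, v = 2, w = -4.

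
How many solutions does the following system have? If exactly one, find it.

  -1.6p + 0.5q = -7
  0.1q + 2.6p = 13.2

Row-reduce the augmented matrix:
R1 ← R1 / (-8/5).
R2 ← R2 − 13/5·R1.
R2 ← R2 / (73/80).
R1 ← R1 + 5/16·R2.
Reading off the reduced rows gives p = 5, q = 2.

p = 5, q = 2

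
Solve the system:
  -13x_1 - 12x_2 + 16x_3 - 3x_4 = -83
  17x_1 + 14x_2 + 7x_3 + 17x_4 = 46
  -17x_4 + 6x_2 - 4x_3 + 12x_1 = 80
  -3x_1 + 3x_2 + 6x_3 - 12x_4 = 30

x_1 = 1, x_2 = 5, x_3 = -1, x_4 = -2

Row-reduce the augmented matrix:
R1 ← R1 / (-13).
R2 ← R2 − 17·R1.
R3 ← R3 − 12·R1.
R4 ← R4 + 3·R1.
R2 ← R2 / (-22/13).
R1 ← R1 − 12/13·R2.
R3 ← R3 + 66/13·R2.
R4 ← R4 − 75/13·R2.
R3 ← R3 / (-73).
R1 ← R1 − 14·R3.
R2 ← R2 + 33/2·R3.
R4 ← R4 − 195/2·R3.
R4 ← R4 / (-73119/1606).
R1 ← R1 + 3173/803·R4.
R2 ← R2 − 9007/1606·R4.
R3 ← R3 − 59/73·R4.
Reading off the reduced rows gives x_1 = 1, x_2 = 5, x_3 = -1, x_4 = -2.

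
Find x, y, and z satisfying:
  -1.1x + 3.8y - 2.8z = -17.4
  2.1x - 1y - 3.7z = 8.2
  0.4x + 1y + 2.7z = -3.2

x = 2, y = -4, z = 0

Row-reduce the augmented matrix:
R1 ← R1 / (-11/10).
R2 ← R2 − 21/10·R1.
R3 ← R3 − 2/5·R1.
R2 ← R2 / (344/55).
R1 ← R1 + 38/11·R2.
R3 ← R3 − 131/55·R2.
R3 ← R3 / (3527/688).
R1 ← R1 + 843/344·R3.
R2 ← R2 + 995/688·R3.
Reading off the reduced rows gives x = 2, y = -4, z = 0.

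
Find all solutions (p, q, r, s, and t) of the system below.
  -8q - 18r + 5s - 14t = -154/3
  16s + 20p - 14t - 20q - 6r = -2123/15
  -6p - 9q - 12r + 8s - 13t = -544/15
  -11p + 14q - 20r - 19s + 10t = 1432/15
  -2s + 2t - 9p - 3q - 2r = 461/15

p = -3, q = 1, r = 1/2, s = -11/5, t = 5/3

Row-reduce the augmented matrix:
Swap R1 and R2.
R1 ← R1 / (20).
R3 ← R3 + 6·R1.
R4 ← R4 + 11·R1.
R5 ← R5 + 9·R1.
R2 ← R2 / (-8).
R1 ← R1 + 1·R2.
R3 ← R3 + 15·R2.
R4 ← R4 − 3·R2.
R5 ← R5 + 12·R2.
R3 ← R3 / (399/20).
R1 ← R1 − 39/20·R3.
R2 ← R2 − 9/4·R3.
R4 ← R4 + 601/20·R3.
R5 ← R5 − 223/10·R3.
R4 ← R4 / (-5053/1596).
R1 ← R1 + 85/532·R4.
R2 ← R2 + 269/266·R4.
R3 ← R3 − 137/798·R4.
R5 ← R5 + 9781/1596·R4.
R5 ← R5 / (-71209/5053).
R1 ← R1 + 1888/5053·R5.
R2 ← R2 + 13555/5053·R5.
R3 ← R3 − 5219/5053·R5.
R4 ← R4 + 17048/5053·R5.
Reading off the reduced rows gives p = -3, q = 1, r = 1/2, s = -11/5, t = 5/3.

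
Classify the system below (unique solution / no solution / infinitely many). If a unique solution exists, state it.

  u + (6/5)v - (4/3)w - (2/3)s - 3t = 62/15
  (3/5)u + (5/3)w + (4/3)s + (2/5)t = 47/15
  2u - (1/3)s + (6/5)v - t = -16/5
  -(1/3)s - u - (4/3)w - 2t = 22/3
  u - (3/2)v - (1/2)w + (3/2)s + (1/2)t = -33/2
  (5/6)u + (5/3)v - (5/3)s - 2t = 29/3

u = -6, v = 4, w = 5, s = 0, t = -4

Row-reduce the augmented matrix:
R2 ← R2 − 3/5·R1.
R3 ← R3 − 2·R1.
R4 ← R4 + 1·R1.
R5 ← R5 − 1·R1.
R6 ← R6 − 5/6·R1.
R2 ← R2 / (-18/25).
R1 ← R1 − 6/5·R2.
R3 ← R3 + 6/5·R2.
R4 ← R4 − 6/5·R2.
R5 ← R5 + 27/10·R2.
R6 ← R6 − 2/3·R2.
R3 ← R3 / (-13/9).
R1 ← R1 − 25/9·R3.
R2 ← R2 + 185/54·R3.
R4 ← R4 − 13/9·R3.
R5 ← R5 + 101/12·R3.
R6 ← R6 − 275/81·R3.
Swap R4 and R5.
R4 ← R4 / (347/52).
R1 ← R1 + 55/39·R4.
R2 ← R2 − 485/234·R4.
R3 ← R3 − 17/13·R4.
R6 ← R6 + 1385/351·R4.
Swap R5 and R6.
R5 ← R5 / (-10817/6246).
R1 ← R1 − 203/347·R5.
R2 ← R2 + 2425/1041·R5.
R3 ← R3 − 531/347·R5.
R4 ← R4 + 651/347·R5.
R6 reduces to 0 = 0, so the extra equation is consistent.
Reading off the reduced rows gives u = -6, v = 4, w = 5, s = 0, t = -4.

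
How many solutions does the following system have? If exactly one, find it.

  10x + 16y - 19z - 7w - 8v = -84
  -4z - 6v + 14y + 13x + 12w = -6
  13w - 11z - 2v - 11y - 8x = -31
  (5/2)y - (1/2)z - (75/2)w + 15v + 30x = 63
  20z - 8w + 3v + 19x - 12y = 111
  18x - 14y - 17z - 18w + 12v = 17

Row-reduce:
R1 ← R1 / (10).
R2 ← R2 − 13·R1.
R3 ← R3 + 8·R1.
R4 ← R4 − 30·R1.
R5 ← R5 − 19·R1.
R6 ← R6 − 18·R1.
R2 ← R2 / (-34/5).
R1 ← R1 − 8/5·R2.
R3 ← R3 − 9/5·R2.
R4 ← R4 + 91/2·R2.
R5 ← R5 + 212/5·R2.
R6 ← R6 + 214/5·R2.
R3 ← R3 / (-1409/68).
R1 ← R1 − 101/34·R3.
R2 ← R2 + 207/68·R3.
R4 ← R4 + 11153/136·R3.
R5 ← R5 + 2481/34·R3.
R6 ← R6 + 3845/34·R3.
R4 ← R4 / (-294589/1409).
R1 ← R1 − 8632/1409·R4.
R2 ← R2 + 7060/1409·R4.
R3 ← R3 + 883/1409·R4.
R5 ← R5 + 242340/1409·R4.
R6 ← R6 + 294589/1409·R4.
R5 ← R5 / (-4470491/294589).
R1 ← R1 − 93438/294589·R5.
R2 ← R2 + 147134/294589·R5.
R3 ← R3 − 69140/294589·R5.
R4 ← R4 + 53816/294589·R5.
Row 6 reduces to 0 = 1/2, a contradiction. The system is inconsistent.

no solution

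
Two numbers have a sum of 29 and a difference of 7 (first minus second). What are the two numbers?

first number: 18, second number: 11

Let x = first number, y = second number.
  x + y = 29
  x - y = 7
Row-reduce the augmented matrix:
R2 ← R2 − 1·R1.
R2 ← R2 / (-2).
R1 ← R1 − 1·R2.
Reading off the reduced rows gives x = 18, y = 11.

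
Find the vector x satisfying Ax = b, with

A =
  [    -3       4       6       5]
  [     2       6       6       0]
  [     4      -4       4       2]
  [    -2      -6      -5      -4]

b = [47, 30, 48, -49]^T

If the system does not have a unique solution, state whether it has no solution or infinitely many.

x_1 = 3, x_2 = -1, x_3 = 5, x_4 = 6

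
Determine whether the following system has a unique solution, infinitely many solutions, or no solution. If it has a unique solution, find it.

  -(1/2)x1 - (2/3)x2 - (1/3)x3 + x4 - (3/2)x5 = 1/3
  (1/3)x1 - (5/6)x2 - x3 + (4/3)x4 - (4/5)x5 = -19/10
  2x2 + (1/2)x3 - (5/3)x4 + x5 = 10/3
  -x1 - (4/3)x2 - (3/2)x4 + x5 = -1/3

Row-reduce:
R1 ← R1 / (-1/2).
R2 ← R2 − 1/3·R1.
R4 ← R4 + 1·R1.
R2 ← R2 / (-23/18).
R1 ← R1 − 4/3·R2.
R3 ← R3 − 2·R2.
R3 ← R3 / (-65/46).
R1 ← R1 + 14/23·R3.
R2 ← R2 − 22/23·R3.
R4 ← R4 − 2/3·R3.
R4 ← R4 / (-3287/1170).
R1 ← R1 + 106/195·R4.
R2 ← R2 + 112/195·R4.
R3 ← R3 + 202/195·R4.
Rank is 4 with 5 unknowns, leaving x5 free.

infinitely many solutions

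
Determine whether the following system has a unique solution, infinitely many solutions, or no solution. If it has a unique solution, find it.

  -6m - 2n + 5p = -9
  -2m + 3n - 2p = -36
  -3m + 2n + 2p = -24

Row-reduce the augmented matrix:
R1 ← R1 / (-6).
R2 ← R2 + 2·R1.
R3 ← R3 + 3·R1.
R2 ← R2 / (11/3).
R1 ← R1 − 1/3·R2.
R3 ← R3 − 3·R2.
R3 ← R3 / (5/2).
R1 ← R1 + 1/2·R3.
R2 ← R2 + 1·R3.
Reading off the reduced rows gives m = 6, n = -6, p = 3.

m = 6, n = -6, p = 3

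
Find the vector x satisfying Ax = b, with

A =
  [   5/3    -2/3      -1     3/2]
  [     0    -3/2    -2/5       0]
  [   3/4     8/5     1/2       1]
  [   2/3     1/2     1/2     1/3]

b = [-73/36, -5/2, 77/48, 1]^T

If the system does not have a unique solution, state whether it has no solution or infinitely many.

x_1 = 5/4, x_2 = 5/3, x_3 = 0, x_4 = -2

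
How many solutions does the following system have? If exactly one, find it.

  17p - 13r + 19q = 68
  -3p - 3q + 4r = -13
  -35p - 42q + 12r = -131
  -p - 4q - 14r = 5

p = 1, q = 2, r = -1

Row-reduce the augmented matrix:
R1 ← R1 / (17).
R2 ← R2 + 3·R1.
R3 ← R3 + 35·R1.
R4 ← R4 + 1·R1.
R2 ← R2 / (6/17).
R1 ← R1 − 19/17·R2.
R3 ← R3 + 49/17·R2.
R4 ← R4 + 49/17·R2.
R3 ← R3 / (-5/6).
R1 ← R1 + 37/6·R3.
R2 ← R2 − 29/6·R3.
R4 ← R4 + 5/6·R3.
R4 reduces to 0 = 0, so the extra equation is consistent.
Reading off the reduced rows gives p = 1, q = 2, r = -1.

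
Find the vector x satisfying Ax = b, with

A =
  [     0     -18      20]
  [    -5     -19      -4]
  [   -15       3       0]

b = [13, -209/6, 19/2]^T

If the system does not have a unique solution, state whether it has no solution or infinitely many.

x_1 = -1/3, x_2 = 3/2, x_3 = 2

Row-reduce the augmented matrix:
Swap R1 and R2.
R1 ← R1 / (-5).
R3 ← R3 + 15·R1.
R2 ← R2 / (-18).
R1 ← R1 − 19/5·R2.
R3 ← R3 − 60·R2.
R3 ← R3 / (236/3).
R1 ← R1 − 226/45·R3.
R2 ← R2 + 10/9·R3.
Reading off the reduced rows gives x_1 = -1/3, x_2 = 3/2, x_3 = 2.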